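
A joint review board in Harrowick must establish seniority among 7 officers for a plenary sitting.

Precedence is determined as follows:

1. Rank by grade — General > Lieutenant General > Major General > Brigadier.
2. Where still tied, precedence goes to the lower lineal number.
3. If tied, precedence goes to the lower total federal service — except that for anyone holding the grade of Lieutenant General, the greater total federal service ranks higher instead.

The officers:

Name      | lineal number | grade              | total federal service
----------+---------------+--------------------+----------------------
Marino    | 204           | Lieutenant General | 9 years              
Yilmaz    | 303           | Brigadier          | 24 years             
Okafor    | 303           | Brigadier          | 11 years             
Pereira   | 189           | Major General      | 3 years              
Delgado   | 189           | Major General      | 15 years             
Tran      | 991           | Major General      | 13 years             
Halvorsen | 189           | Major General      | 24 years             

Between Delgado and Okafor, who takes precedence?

By grade: Marino (Lieutenant General); then Pereira, Delgado, Halvorsen and Tran (Major General); then Okafor and Yilmaz (Brigadier).
Among Pereira, Delgado, Halvorsen and Tran, by lineal number (lower first): Pereira, Delgado and Halvorsen (189) before Tran (991).
Among Pereira, Delgado and Halvorsen, by total federal service (lower first): Pereira (3 years) before Delgado (15 years) before Halvorsen (24 years).
Okafor and Yilmaz both have lineal number 303, so the next rule applies.
Among Okafor and Yilmaz, by total federal service (lower first): Okafor (11 years) before Yilmaz (24 years).
So Delgado takes precedence.

Delgado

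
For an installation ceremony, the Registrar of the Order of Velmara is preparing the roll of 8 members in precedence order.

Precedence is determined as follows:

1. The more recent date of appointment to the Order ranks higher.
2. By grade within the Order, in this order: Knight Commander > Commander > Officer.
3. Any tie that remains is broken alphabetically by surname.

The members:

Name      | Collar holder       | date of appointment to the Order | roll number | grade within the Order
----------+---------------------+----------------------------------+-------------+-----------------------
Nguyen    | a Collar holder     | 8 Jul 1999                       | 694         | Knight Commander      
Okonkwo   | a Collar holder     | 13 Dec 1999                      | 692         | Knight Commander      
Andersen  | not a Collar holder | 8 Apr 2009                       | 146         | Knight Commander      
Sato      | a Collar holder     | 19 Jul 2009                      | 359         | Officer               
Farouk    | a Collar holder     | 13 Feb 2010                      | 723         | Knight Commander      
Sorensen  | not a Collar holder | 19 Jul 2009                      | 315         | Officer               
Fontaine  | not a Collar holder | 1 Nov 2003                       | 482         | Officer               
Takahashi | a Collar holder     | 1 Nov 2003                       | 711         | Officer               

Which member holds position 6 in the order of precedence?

Takahashi

By date of appointment to the Order (later first): Farouk (13 Feb 2010); then Sato and Sorensen (both 19 Jul 2009); then Andersen (8 Apr 2009); then Fontaine and Takahashi (both 1 Nov 2003); then Okonkwo (13 Dec 1999); then Nguyen (8 Jul 1999).
Sato and Sorensen are each Officer, so the next rule applies.
Among Sato and Sorensen, alphabetically by surname: Sato before Sorensen.
Fontaine and Takahashi are each Officer, so the next rule applies.
Among Fontaine and Takahashi, alphabetically by surname: Fontaine before Takahashi.
Order: Farouk, Sato, Sorensen, Andersen, Fontaine, Takahashi, Okonkwo, Nguyen.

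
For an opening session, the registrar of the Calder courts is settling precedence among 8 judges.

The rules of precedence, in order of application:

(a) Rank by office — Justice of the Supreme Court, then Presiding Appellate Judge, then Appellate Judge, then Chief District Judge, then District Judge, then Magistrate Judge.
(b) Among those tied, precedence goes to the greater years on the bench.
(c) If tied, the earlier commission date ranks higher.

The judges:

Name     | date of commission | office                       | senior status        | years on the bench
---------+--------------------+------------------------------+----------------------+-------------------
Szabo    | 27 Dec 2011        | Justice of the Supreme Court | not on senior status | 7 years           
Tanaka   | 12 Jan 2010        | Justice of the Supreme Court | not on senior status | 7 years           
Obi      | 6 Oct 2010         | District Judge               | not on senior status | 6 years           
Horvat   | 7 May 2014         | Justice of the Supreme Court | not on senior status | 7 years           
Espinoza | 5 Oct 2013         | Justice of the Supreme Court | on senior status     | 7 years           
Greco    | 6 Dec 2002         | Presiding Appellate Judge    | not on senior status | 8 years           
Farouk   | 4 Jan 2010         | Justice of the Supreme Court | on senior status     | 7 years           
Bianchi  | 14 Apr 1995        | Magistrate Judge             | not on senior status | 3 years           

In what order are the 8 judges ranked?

Farouk, Tanaka, Szabo, Espinoza, Horvat, Greco, Obi, Bianchi

By office: Farouk, Tanaka, Szabo, Espinoza and Horvat (Justice of the Supreme Court); then Greco (Presiding Appellate Judge); then Obi (District Judge); then Bianchi (Magistrate Judge).
Farouk, Tanaka, Szabo, Espinoza and Horvat all have years on the bench 7 years, so the next rule applies.
Among Farouk, Tanaka, Szabo, Espinoza and Horvat, by date of commission (earlier first): Farouk (4 Jan 2010) before Tanaka (12 Jan 2010) before Szabo (27 Dec 2011) before Espinoza (5 Oct 2013) before Horvat (7 May 2014).
Full order: Farouk, Tanaka, Szabo, Espinoza, Horvat, Greco, Obi, Bianchi.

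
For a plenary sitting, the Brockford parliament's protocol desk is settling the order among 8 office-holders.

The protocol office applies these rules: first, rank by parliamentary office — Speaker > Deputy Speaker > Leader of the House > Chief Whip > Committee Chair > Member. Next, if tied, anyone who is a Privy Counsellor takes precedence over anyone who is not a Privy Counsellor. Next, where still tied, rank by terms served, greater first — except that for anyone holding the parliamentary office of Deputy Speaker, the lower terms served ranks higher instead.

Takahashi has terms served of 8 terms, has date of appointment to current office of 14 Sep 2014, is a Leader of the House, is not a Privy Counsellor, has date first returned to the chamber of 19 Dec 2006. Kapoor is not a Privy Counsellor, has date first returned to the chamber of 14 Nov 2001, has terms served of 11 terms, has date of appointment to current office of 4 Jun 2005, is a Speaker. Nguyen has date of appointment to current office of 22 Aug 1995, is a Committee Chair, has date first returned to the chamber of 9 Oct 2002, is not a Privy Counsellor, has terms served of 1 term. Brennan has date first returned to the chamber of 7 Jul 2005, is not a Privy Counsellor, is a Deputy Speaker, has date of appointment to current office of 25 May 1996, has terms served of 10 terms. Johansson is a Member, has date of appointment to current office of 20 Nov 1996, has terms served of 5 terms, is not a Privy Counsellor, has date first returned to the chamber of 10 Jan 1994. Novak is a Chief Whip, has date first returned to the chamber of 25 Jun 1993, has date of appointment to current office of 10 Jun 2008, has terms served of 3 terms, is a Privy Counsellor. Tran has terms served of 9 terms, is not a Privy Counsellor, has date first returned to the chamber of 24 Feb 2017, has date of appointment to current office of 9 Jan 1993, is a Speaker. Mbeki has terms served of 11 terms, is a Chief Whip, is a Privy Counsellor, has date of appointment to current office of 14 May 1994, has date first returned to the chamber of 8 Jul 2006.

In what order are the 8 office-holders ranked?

Kapoor, Tran, Brennan, Takahashi, Mbeki, Novak, Nguyen, Johansson

By parliamentary office: Kapoor and Tran (Speaker); then Brennan (Deputy Speaker); then Takahashi (Leader of the House); then Mbeki and Novak (Chief Whip); then Nguyen (Committee Chair); then Johansson (Member).
Kapoor and Tran are each not a Privy Counsellor, so the next rule applies.
Among Kapoor and Tran, by terms served (higher first): Kapoor (11 terms) before Tran (9 terms).
Mbeki and Novak are each a Privy Counsellor, so the next rule applies.
Among Mbeki and Novak, by terms served (higher first): Mbeki (11 terms) before Novak (3 terms).
Full order: Kapoor, Tran, Brennan, Takahashi, Mbeki, Novak, Nguyen, Johansson.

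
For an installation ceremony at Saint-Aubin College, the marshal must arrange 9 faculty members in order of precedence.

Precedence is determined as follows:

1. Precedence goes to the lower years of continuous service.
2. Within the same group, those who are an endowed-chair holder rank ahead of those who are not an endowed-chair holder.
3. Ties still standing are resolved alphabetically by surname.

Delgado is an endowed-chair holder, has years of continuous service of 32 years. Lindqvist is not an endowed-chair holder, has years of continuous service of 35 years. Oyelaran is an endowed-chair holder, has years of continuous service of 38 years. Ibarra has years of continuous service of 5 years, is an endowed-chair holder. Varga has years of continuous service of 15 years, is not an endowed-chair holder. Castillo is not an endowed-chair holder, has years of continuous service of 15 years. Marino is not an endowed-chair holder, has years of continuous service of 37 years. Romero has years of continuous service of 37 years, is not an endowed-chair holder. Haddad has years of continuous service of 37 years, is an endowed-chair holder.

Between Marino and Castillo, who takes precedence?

By years of continuous service (lower first): Ibarra (5 years); then Castillo and Varga (both 15 years); then Delgado (32 years); then Lindqvist (35 years); then Haddad, Marino and Romero (each 37 years); then Oyelaran (38 years).
Castillo and Varga are each not an endowed-chair holder, so the next rule applies.
Among Castillo and Varga, alphabetically by surname: Castillo before Varga.
Among Haddad, Marino and Romero, an endowed-chair holder before not an endowed-chair holder: Haddad (an endowed-chair holder) before Marino and Romero (not an endowed-chair holder).
Among Marino and Romero, alphabetically by surname: Marino before Romero.
So Castillo takes precedence.

Castillo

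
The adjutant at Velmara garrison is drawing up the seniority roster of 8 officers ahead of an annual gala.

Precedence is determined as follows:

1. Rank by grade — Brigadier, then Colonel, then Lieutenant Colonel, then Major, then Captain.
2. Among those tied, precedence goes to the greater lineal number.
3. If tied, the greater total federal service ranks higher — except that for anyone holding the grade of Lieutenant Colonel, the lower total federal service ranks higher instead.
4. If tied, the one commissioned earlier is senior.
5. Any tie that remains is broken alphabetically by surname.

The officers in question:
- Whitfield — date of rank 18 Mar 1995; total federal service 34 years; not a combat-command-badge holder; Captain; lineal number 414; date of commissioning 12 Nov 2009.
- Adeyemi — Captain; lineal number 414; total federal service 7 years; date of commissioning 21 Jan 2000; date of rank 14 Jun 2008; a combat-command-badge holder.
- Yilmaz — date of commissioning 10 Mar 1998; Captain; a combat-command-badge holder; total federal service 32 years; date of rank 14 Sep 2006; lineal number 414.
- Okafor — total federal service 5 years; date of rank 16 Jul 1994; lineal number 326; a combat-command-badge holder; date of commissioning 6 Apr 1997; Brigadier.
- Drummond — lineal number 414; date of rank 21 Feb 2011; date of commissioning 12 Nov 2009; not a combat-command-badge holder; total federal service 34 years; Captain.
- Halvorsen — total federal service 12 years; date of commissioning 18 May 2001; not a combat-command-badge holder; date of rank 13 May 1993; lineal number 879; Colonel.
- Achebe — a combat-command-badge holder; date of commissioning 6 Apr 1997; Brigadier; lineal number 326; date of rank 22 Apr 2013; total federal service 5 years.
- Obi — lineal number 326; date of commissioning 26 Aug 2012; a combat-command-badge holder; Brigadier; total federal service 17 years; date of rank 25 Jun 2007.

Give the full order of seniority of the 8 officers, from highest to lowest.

Obi, Achebe, Okafor, Halvorsen, Drummond, Whitfield, Yilmaz, Adeyemi

By grade: Obi, Achebe and Okafor (Brigadier); then Halvorsen (Colonel); then Drummond, Whitfield, Yilmaz and Adeyemi (Captain).
Obi, Achebe and Okafor all have lineal number 326, so the next rule applies.
Among Obi, Achebe and Okafor, by total federal service (higher first): Obi (17 years) before Achebe and Okafor (5 years).
Achebe and Okafor both have date of commissioning 6 Apr 1997, so the next rule applies.
Among Achebe and Okafor, alphabetically by surname: Achebe before Okafor.
Drummond, Whitfield, Yilmaz and Adeyemi all have lineal number 414, so the next rule applies.
Among Drummond, Whitfield, Yilmaz and Adeyemi, by total federal service (higher first): Drummond and Whitfield (34 years) before Yilmaz (32 years) before Adeyemi (7 years).
Drummond and Whitfield both have date of commissioning 12 Nov 2009, so the next rule applies.
Among Drummond and Whitfield, alphabetically by surname: Drummond before Whitfield.
Full order: Obi, Achebe, Okafor, Halvorsen, Drummond, Whitfield, Yilmaz, Adeyemi.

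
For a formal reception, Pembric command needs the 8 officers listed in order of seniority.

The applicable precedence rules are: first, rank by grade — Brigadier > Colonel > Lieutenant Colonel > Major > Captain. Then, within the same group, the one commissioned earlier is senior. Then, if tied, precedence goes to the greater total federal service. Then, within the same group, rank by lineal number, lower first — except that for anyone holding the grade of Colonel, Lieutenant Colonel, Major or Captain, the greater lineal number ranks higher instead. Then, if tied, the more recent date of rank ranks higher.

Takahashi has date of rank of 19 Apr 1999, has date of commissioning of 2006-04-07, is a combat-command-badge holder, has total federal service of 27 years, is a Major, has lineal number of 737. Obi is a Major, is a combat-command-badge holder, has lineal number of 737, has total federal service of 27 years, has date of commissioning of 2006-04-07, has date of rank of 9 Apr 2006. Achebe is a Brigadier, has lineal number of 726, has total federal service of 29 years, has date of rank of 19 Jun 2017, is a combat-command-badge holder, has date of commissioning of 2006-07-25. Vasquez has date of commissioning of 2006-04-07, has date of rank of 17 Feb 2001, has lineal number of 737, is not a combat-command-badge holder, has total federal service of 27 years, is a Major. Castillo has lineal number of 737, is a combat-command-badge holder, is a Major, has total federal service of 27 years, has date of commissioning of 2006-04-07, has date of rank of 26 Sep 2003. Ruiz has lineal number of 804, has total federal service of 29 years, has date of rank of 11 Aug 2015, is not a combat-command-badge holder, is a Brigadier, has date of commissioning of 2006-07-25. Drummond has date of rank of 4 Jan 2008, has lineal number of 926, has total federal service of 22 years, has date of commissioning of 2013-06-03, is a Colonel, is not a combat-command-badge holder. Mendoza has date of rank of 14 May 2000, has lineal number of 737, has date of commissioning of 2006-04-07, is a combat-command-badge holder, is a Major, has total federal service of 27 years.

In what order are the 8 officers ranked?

By grade: Achebe and Ruiz (Brigadier); then Drummond (Colonel); then Obi, Castillo, Vasquez, Mendoza and Takahashi (Major).
Achebe and Ruiz both have date of commissioning 2006-07-25, so the next rule applies.
Achebe and Ruiz both have total federal service 29 years, so the next rule applies.
Among Achebe and Ruiz, by lineal number (lower first): Achebe (726) before Ruiz (804).
Obi, Castillo, Vasquez, Mendoza and Takahashi all have date of commissioning 2006-04-07, so the next rule applies.
Obi, Castillo, Vasquez, Mendoza and Takahashi all have total federal service 27 years, so the next rule applies.
Obi, Castillo, Vasquez, Mendoza and Takahashi all have lineal number 737, so the next rule applies.
Among Obi, Castillo, Vasquez, Mendoza and Takahashi, by date of rank (later first): Obi (9 Apr 2006) before Castillo (26 Sep 2003) before Vasquez (17 Feb 2001) before Mendoza (14 May 2000) before Takahashi (19 Apr 1999).
Full order: Achebe, Ruiz, Drummond, Obi, Castillo, Vasquez, Mendoza, Takahashi.

Achebe, Ruiz, Drummond, Obi, Castillo, Vasquez, Mendoza, Takahashi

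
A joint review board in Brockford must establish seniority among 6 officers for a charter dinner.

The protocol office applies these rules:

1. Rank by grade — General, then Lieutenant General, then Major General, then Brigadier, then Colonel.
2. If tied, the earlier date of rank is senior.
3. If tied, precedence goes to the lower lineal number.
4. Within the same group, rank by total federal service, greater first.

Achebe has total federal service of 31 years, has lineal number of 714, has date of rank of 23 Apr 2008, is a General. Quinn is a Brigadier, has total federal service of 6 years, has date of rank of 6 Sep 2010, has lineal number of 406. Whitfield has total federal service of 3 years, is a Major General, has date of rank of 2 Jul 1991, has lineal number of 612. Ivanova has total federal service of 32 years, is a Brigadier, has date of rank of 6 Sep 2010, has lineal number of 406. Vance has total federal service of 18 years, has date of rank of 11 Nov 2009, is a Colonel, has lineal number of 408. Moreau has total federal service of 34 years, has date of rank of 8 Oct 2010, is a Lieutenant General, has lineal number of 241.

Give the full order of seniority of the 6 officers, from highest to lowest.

Achebe, Moreau, Whitfield, Ivanova, Quinn, Vance

By grade: Achebe (General); then Moreau (Lieutenant General); then Whitfield (Major General); then Ivanova and Quinn (Brigadier); then Vance (Colonel).
Ivanova and Quinn both have date of rank 6 Sep 2010, so the next rule applies.
Ivanova and Quinn both have lineal number 406, so the next rule applies.
Among Ivanova and Quinn, by total federal service (higher first): Ivanova (32 years) before Quinn (6 years).
Full order: Achebe, Moreau, Whitfield, Ivanova, Quinn, Vance.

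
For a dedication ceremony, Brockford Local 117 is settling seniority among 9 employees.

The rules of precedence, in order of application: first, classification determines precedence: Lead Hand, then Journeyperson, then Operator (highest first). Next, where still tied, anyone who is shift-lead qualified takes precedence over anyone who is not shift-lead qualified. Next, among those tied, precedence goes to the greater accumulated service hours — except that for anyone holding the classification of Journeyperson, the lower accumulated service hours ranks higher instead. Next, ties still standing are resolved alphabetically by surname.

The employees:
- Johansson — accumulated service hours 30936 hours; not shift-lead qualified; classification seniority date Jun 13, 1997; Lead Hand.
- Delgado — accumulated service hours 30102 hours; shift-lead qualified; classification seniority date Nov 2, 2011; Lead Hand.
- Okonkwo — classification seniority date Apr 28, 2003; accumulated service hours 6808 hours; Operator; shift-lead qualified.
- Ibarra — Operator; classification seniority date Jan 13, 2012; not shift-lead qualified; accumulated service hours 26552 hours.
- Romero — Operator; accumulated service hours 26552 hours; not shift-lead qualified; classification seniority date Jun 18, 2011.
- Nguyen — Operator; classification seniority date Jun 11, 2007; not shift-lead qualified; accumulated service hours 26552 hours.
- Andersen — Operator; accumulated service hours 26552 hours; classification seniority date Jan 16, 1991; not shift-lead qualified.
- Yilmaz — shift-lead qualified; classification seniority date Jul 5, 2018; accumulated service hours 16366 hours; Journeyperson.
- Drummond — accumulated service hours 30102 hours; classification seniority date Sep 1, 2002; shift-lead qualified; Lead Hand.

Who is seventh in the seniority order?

By classification: Delgado, Drummond and Johansson (Lead Hand); then Yilmaz (Journeyperson); then Okonkwo, Andersen, Ibarra, Nguyen and Romero (Operator).
Among Delgado, Drummond and Johansson, shift-lead qualified before not shift-lead qualified: Delgado and Drummond (shift-lead qualified) before Johansson (not shift-lead qualified).
Delgado and Drummond both have accumulated service hours 30102 hours, so the next rule applies.
Among Delgado and Drummond, alphabetically by surname: Delgado before Drummond.
Among Okonkwo, Andersen, Ibarra, Nguyen and Romero, shift-lead qualified before not shift-lead qualified: Okonkwo (shift-lead qualified) before Andersen, Ibarra, Nguyen and Romero (not shift-lead qualified).
Andersen, Ibarra, Nguyen and Romero all have accumulated service hours 26552 hours, so the next rule applies.
Among Andersen, Ibarra, Nguyen and Romero, alphabetically by surname: Andersen before Ibarra before Nguyen before Romero.
Order: Delgado, Drummond, Johansson, Yilmaz, Okonkwo, Andersen, Ibarra, Nguyen, Romero.

Ibarra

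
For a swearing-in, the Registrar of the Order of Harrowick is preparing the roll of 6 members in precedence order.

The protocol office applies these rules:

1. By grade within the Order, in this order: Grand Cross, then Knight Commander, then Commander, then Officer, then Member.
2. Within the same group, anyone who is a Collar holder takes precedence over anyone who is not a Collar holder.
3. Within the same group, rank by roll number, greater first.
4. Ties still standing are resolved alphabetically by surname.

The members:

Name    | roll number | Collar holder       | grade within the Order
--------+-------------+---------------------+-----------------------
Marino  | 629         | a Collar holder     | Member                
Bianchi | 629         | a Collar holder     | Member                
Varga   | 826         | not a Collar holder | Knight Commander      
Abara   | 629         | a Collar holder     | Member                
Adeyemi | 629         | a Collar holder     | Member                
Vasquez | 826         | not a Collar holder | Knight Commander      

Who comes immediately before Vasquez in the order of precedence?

Varga

By grade within the Order: Varga and Vasquez (Knight Commander); then Abara, Adeyemi, Bianchi and Marino (Member).
Varga and Vasquez are each not a Collar holder, so the next rule applies.
Varga and Vasquez both have roll number 826, so the next rule applies.
Among Varga and Vasquez, alphabetically by surname: Varga before Vasquez.
Abara, Adeyemi, Bianchi and Marino are each a Collar holder, so the next rule applies.
Abara, Adeyemi, Bianchi and Marino all have roll number 629, so the next rule applies.
Among Abara, Adeyemi, Bianchi and Marino, alphabetically by surname: Abara before Adeyemi before Bianchi before Marino.
Order: Varga, Vasquez, Abara, Adeyemi, Bianchi, Marino.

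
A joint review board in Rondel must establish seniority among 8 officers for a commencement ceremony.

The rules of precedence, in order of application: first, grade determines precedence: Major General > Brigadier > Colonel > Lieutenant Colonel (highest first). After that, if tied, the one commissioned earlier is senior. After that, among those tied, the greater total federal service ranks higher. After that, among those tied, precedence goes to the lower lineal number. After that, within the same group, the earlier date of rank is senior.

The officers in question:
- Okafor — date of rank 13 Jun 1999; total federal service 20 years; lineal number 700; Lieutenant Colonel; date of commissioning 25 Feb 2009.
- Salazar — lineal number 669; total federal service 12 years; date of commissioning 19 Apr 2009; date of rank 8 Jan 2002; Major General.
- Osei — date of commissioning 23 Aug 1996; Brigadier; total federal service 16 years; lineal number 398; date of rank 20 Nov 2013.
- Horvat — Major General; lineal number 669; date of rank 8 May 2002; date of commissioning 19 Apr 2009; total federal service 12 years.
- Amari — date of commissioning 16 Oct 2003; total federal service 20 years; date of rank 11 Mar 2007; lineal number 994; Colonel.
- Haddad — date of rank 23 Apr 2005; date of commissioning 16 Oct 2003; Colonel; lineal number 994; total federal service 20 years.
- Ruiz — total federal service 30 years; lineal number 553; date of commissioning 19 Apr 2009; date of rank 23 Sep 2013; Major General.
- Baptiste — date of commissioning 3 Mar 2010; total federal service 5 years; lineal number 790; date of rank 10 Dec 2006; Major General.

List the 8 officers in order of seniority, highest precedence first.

Ruiz, Salazar, Horvat, Baptiste, Osei, Haddad, Amari, Okafor

By grade: Ruiz, Salazar, Horvat and Baptiste (Major General); then Osei (Brigadier); then Haddad and Amari (Colonel); then Okafor (Lieutenant Colonel).
Among Ruiz, Salazar, Horvat and Baptiste, by date of commissioning (earlier first): Ruiz, Salazar and Horvat (19 Apr 2009) before Baptiste (3 Mar 2010).
Among Ruiz, Salazar and Horvat, by total federal service (higher first): Ruiz (30 years) before Salazar and Horvat (12 years).
Salazar and Horvat both have lineal number 669, so the next rule applies.
Among Salazar and Horvat, by date of rank (earlier first): Salazar (8 Jan 2002) before Horvat (8 May 2002).
Haddad and Amari both have date of commissioning 16 Oct 2003, so the next rule applies.
Haddad and Amari both have total federal service 20 years, so the next rule applies.
Haddad and Amari both have lineal number 994, so the next rule applies.
Among Haddad and Amari, by date of rank (earlier first): Haddad (23 Apr 2005) before Amari (11 Mar 2007).
Full order: Ruiz, Salazar, Horvat, Baptiste, Osei, Haddad, Amari, Okafor.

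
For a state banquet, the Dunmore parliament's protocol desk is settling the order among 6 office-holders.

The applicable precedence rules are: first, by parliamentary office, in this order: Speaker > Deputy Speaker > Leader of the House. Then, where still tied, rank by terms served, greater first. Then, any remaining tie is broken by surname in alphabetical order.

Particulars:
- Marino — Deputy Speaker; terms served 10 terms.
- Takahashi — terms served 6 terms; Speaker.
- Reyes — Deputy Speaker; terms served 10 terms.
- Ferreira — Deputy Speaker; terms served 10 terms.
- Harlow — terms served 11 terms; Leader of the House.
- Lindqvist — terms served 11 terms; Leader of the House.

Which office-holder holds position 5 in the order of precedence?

By parliamentary office: Takahashi (Speaker); then Ferreira, Marino and Reyes (Deputy Speaker); then Harlow and Lindqvist (Leader of the House).
Ferreira, Marino and Reyes all have terms served 10 terms, so the next rule applies.
Among Ferreira, Marino and Reyes, alphabetically by surname: Ferreira before Marino before Reyes.
Harlow and Lindqvist both have terms served 11 terms, so the next rule applies.
Among Harlow and Lindqvist, alphabetically by surname: Harlow before Lindqvist.
Order: Takahashi, Ferreira, Marino, Reyes, Harlow, Lindqvist.

Harlow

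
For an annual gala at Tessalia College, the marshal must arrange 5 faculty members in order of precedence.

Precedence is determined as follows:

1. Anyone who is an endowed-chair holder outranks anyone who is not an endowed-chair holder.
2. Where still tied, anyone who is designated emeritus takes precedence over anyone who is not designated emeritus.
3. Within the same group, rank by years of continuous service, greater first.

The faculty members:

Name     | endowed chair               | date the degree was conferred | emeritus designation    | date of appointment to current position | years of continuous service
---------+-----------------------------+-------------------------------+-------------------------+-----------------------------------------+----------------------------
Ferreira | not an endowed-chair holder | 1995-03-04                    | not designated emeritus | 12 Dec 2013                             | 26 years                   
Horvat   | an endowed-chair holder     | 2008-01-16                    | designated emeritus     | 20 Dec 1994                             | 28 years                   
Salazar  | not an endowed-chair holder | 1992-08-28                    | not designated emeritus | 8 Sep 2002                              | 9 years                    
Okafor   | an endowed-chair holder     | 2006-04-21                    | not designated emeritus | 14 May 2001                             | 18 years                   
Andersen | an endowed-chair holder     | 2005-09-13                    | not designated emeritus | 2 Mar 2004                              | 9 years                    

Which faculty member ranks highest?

By the first rule: Horvat, Okafor and Andersen (each an endowed-chair holder); then Ferreira and Salazar (both not an endowed-chair holder).
Among Horvat, Okafor and Andersen, designated emeritus before not designated emeritus: Horvat (designated emeritus) before Okafor and Andersen (not designated emeritus).
Among Okafor and Andersen, by years of continuous service (higher first): Okafor (18 years) before Andersen (9 years).
Ferreira and Salazar are each not designated emeritus, so the next rule applies.
Among Ferreira and Salazar, by years of continuous service (higher first): Ferreira (26 years) before Salazar (9 years).
Order: Horvat, Okafor, Andersen, Ferreira, Salazar.

Horvat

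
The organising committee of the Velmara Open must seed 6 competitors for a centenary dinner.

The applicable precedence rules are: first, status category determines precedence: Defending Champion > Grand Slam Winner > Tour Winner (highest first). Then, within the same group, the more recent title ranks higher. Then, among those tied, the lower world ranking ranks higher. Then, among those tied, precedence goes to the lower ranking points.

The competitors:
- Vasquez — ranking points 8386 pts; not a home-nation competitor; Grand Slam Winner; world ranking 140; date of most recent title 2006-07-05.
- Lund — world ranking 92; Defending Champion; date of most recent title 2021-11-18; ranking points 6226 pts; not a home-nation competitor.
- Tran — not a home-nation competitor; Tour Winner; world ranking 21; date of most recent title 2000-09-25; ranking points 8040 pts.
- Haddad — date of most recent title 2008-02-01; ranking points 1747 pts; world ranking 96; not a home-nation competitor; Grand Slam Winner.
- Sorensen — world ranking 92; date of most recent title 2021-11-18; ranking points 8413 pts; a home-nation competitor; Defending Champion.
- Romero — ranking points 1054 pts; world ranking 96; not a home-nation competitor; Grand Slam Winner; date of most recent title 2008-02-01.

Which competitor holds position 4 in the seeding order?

Haddad

By status category: Lund and Sorensen (Defending Champion); then Romero, Haddad and Vasquez (Grand Slam Winner); then Tran (Tour Winner).
Lund and Sorensen both have date of most recent title 2021-11-18, so the next rule applies.
Lund and Sorensen both have world ranking 92, so the next rule applies.
Among Lund and Sorensen, by ranking points (lower first): Lund (6226 pts) before Sorensen (8413 pts).
Among Romero, Haddad and Vasquez, by date of most recent title (later first): Romero and Haddad (2008-02-01) before Vasquez (2006-07-05).
Romero and Haddad both have world ranking 96, so the next rule applies.
Among Romero and Haddad, by ranking points (lower first): Romero (1054 pts) before Haddad (1747 pts).
Order: Lund, Sorensen, Romero, Haddad, Vasquez, Tran.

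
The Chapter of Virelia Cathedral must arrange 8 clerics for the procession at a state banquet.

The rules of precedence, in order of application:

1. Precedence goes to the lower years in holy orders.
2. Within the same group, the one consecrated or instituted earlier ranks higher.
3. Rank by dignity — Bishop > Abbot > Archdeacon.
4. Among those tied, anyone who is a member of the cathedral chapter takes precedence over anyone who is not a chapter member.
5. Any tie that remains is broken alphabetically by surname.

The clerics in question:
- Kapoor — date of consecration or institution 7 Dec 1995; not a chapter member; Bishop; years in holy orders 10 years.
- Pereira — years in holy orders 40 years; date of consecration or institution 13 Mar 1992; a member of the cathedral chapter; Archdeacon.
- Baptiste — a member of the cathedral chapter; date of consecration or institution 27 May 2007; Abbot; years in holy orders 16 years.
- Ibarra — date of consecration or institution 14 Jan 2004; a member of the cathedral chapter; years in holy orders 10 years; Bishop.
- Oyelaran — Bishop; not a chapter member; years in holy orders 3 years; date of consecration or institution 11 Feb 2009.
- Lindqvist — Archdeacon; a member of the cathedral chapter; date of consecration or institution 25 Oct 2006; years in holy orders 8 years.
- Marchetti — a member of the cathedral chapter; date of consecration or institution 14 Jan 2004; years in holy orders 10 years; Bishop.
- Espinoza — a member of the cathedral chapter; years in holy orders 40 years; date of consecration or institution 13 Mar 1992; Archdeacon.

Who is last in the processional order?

By years in holy orders (lower first): Oyelaran (3 years); then Lindqvist (8 years); then Kapoor, Ibarra and Marchetti (each 10 years); then Baptiste (16 years); then Espinoza and Pereira (both 40 years).
Among Kapoor, Ibarra and Marchetti, by date of consecration or institution (earlier first): Kapoor (7 Dec 1995) before Ibarra and Marchetti (14 Jan 2004).
Ibarra and Marchetti are each Bishop, so the next rule applies.
Ibarra and Marchetti are each a member of the cathedral chapter, so the next rule applies.
Among Ibarra and Marchetti, alphabetically by surname: Ibarra before Marchetti.
Espinoza and Pereira both have date of consecration or institution 13 Mar 1992, so the next rule applies.
Espinoza and Pereira are each Archdeacon, so the next rule applies.
Espinoza and Pereira are each a member of the cathedral chapter, so the next rule applies.
Among Espinoza and Pereira, alphabetically by surname: Espinoza before Pereira.
Order: Oyelaran, Lindqvist, Kapoor, Ibarra, Marchetti, Baptiste, Espinoza, Pereira.

Pereira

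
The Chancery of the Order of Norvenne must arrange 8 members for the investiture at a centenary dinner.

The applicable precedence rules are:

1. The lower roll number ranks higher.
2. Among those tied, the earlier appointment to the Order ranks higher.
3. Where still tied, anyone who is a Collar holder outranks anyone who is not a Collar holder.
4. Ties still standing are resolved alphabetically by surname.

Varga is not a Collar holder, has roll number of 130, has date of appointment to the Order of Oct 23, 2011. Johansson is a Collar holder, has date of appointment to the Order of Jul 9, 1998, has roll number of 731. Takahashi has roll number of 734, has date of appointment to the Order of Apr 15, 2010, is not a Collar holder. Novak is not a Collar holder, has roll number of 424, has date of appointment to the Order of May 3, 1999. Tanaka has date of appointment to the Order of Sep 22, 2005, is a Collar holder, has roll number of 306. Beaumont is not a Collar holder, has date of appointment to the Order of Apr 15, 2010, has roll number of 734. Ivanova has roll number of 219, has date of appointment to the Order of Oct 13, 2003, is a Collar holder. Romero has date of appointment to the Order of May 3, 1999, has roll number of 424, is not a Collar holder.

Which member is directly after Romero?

Johansson

By roll number (lower first): Varga (130); then Ivanova (219); then Tanaka (306); then Novak and Romero (both 424); then Johansson (731); then Beaumont and Takahashi (both 734).
Novak and Romero both have date of appointment to the Order May 3, 1999, so the next rule applies.
Novak and Romero are each not a Collar holder, so the next rule applies.
Among Novak and Romero, alphabetically by surname: Novak before Romero.
Beaumont and Takahashi both have date of appointment to the Order Apr 15, 2010, so the next rule applies.
Beaumont and Takahashi are each not a Collar holder, so the next rule applies.
Among Beaumont and Takahashi, alphabetically by surname: Beaumont before Takahashi.
Order: Varga, Ivanova, Tanaka, Novak, Romero, Johansson, Beaumont, Takahashi.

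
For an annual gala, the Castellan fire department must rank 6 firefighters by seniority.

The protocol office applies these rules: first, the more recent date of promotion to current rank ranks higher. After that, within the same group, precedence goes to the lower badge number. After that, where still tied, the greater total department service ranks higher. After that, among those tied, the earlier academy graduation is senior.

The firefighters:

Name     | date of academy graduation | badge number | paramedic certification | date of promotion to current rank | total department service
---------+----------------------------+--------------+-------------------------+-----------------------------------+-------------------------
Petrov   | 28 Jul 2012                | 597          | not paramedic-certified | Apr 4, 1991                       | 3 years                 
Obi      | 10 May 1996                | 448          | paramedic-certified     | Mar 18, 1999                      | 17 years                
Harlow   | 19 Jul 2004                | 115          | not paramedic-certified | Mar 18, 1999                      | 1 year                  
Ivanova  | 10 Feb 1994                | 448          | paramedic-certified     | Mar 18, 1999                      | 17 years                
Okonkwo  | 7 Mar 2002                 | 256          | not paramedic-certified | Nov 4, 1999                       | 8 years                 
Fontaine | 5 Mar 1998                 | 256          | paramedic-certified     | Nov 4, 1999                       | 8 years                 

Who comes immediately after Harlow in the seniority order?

Ivanova

By date of promotion to current rank (later first): Fontaine and Okonkwo (both Nov 4, 1999); then Harlow, Ivanova and Obi (each Mar 18, 1999); then Petrov (Apr 4, 1991).
Fontaine and Okonkwo both have badge number 256, so the next rule applies.
Fontaine and Okonkwo both have total department service 8 years, so the next rule applies.
Among Fontaine and Okonkwo, by date of academy graduation (earlier first): Fontaine (5 Mar 1998) before Okonkwo (7 Mar 2002).
Among Harlow, Ivanova and Obi, by badge number (lower first): Harlow (115) before Ivanova and Obi (448).
Ivanova and Obi both have total department service 17 years, so the next rule applies.
Among Ivanova and Obi, by date of academy graduation (earlier first): Ivanova (10 Feb 1994) before Obi (10 May 1996).
Order: Fontaine, Okonkwo, Harlow, Ivanova, Obi, Petrov.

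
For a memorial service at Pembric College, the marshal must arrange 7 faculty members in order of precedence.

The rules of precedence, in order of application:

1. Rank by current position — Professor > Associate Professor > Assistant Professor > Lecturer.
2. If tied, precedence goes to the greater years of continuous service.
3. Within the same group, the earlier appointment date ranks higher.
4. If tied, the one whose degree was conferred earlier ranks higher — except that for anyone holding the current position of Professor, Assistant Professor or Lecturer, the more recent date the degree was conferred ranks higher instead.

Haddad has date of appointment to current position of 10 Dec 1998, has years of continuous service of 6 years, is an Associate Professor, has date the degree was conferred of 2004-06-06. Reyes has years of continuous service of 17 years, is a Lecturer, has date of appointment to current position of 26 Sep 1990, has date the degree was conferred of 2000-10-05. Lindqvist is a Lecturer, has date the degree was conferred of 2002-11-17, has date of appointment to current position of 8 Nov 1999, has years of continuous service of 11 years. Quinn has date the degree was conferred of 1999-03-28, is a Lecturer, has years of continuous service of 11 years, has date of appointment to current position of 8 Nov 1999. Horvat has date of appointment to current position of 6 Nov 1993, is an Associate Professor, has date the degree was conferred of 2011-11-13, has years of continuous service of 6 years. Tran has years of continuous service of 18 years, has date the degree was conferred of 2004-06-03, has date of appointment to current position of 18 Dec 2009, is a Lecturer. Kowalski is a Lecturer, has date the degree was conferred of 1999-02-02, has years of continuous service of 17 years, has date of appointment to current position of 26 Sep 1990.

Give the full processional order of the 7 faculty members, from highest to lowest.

By current position: Horvat and Haddad (Associate Professor); then Tran, Reyes, Kowalski, Lindqvist and Quinn (Lecturer).
Horvat and Haddad both have years of continuous service 6 years, so the next rule applies.
Among Horvat and Haddad, by date of appointment to current position (earlier first): Horvat (6 Nov 1993) before Haddad (10 Dec 1998).
Among Tran, Reyes, Kowalski, Lindqvist and Quinn, by years of continuous service (higher first): Tran (18 years) before Reyes and Kowalski (17 years) before Lindqvist and Quinn (11 years).
Reyes and Kowalski both have date of appointment to current position 26 Sep 1990, so the next rule applies.
Among Reyes and Kowalski, by date the degree was conferred (later first) (reversed rule for this group): Reyes (2000-10-05) before Kowalski (1999-02-02).
Lindqvist and Quinn both have date of appointment to current position 8 Nov 1999, so the next rule applies.
Among Lindqvist and Quinn, by date the degree was conferred (later first) (reversed rule for this group): Lindqvist (2002-11-17) before Quinn (1999-03-28).
Full order: Horvat, Haddad, Tran, Reyes, Kowalski, Lindqvist, Quinn.

Horvat, Haddad, Tran, Reyes, Kowalski, Lindqvist, Quinn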